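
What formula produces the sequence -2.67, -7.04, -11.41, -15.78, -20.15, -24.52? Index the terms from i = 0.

Check differences: -7.04 - -2.67 = -4.37
-11.41 - -7.04 = -4.37
Common difference d = -4.37.
First term a = -2.67.
Formula: S_i = -2.67 - 4.37*i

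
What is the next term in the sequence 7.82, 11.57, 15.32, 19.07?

Differences: 11.57 - 7.82 = 3.75
This is an arithmetic sequence with common difference d = 3.75.
Next term = 19.07 + 3.75 = 22.82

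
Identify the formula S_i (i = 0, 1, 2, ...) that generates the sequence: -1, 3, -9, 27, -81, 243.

Check ratios: 3 / -1 = -3.0
Common ratio r = -3.
First term a = -1.
Formula: S_i = -1 * (-3)^i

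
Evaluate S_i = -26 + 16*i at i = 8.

S_8 = -26 + 16*8 = -26 + 128 = 102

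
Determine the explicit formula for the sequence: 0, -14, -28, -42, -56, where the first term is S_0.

Check differences: -14 - 0 = -14
-28 - -14 = -14
Common difference d = -14.
First term a = 0.
Formula: S_i = 0 - 14*i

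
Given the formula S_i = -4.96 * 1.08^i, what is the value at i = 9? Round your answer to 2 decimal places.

S_9 = -4.96 * 1.08^9 ≈ -4.96 * 1.999 ≈ -9.92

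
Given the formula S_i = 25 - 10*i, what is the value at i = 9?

S_9 = 25 + -10*9 = 25 + -90 = -65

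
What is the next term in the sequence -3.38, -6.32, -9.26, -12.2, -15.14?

Differences: -6.32 - -3.38 = -2.94
This is an arithmetic sequence with common difference d = -2.94.
Next term = -15.14 + -2.94 = -18.08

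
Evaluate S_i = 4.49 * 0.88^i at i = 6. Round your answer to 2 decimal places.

S_6 = 4.49 * 0.88^6 ≈ 4.49 * 0.4644 ≈ 2.09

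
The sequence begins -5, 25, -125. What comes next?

Ratios: 25 / -5 = -5.0
This is a geometric sequence with common ratio r = -5.
Next term = -125 * -5 = 625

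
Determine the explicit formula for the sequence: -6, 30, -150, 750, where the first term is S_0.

Check ratios: 30 / -6 = -5.0
Common ratio r = -5.
First term a = -6.
Formula: S_i = -6 * (-5)^i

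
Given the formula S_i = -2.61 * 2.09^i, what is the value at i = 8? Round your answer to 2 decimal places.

S_8 = -2.61 * 2.09^8 ≈ -2.61 * 364.0578 ≈ -950.19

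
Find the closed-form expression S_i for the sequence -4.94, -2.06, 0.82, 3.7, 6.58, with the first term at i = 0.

Check differences: -2.06 - -4.94 = 2.88
0.82 - -2.06 = 2.88
Common difference d = 2.88.
First term a = -4.94.
Formula: S_i = -4.94 + 2.88*i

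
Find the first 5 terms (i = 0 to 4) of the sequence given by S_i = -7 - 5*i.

This is an arithmetic sequence.
i=0: S_0 = -7 + -5*0 = -7
i=1: S_1 = -7 + -5*1 = -12
i=2: S_2 = -7 + -5*2 = -17
i=3: S_3 = -7 + -5*3 = -22
i=4: S_4 = -7 + -5*4 = -27
The first 5 terms are: [-7, -12, -17, -22, -27]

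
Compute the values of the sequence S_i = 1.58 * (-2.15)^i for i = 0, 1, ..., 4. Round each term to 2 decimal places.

This is a geometric sequence.
i=0: S_0 = 1.58 * (-2.15)^0 = 1.58
i=1: S_1 = 1.58 * (-2.15)^1 ≈ -3.4
i=2: S_2 = 1.58 * (-2.15)^2 ≈ 7.3
i=3: S_3 = 1.58 * (-2.15)^3 ≈ -15.7
i=4: S_4 = 1.58 * (-2.15)^4 ≈ 33.76
The first 5 terms are: [1.58, -3.4, 7.3, -15.7, 33.76]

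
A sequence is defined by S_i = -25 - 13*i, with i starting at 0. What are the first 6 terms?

This is an arithmetic sequence.
i=0: S_0 = -25 + -13*0 = -25
i=1: S_1 = -25 + -13*1 = -38
i=2: S_2 = -25 + -13*2 = -51
i=3: S_3 = -25 + -13*3 = -64
i=4: S_4 = -25 + -13*4 = -77
i=5: S_5 = -25 + -13*5 = -90
The first 6 terms are: [-25, -38, -51, -64, -77, -90]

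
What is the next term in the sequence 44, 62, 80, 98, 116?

Differences: 62 - 44 = 18
This is an arithmetic sequence with common difference d = 18.
Next term = 116 + 18 = 134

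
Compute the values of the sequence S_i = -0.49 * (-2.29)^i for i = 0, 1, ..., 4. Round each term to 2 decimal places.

This is a geometric sequence.
i=0: S_0 = -0.49 * (-2.29)^0 = -0.49
i=1: S_1 = -0.49 * (-2.29)^1 ≈ 1.12
i=2: S_2 = -0.49 * (-2.29)^2 ≈ -2.57
i=3: S_3 = -0.49 * (-2.29)^3 ≈ 5.88
i=4: S_4 = -0.49 * (-2.29)^4 ≈ -13.48
The first 5 terms are: [-0.49, 1.12, -2.57, 5.88, -13.48]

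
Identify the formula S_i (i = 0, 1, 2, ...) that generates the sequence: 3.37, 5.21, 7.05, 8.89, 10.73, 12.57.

Check differences: 5.21 - 3.37 = 1.84
7.05 - 5.21 = 1.84
Common difference d = 1.84.
First term a = 3.37.
Formula: S_i = 3.37 + 1.84*i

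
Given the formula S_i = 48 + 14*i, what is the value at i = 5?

S_5 = 48 + 14*5 = 48 + 70 = 118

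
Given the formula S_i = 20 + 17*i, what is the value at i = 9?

S_9 = 20 + 17*9 = 20 + 153 = 173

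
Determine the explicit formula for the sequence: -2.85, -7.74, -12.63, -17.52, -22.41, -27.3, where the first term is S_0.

Check differences: -7.74 - -2.85 = -4.89
-12.63 - -7.74 = -4.89
Common difference d = -4.89.
First term a = -2.85.
Formula: S_i = -2.85 - 4.89*i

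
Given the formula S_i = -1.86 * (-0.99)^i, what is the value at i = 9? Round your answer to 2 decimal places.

S_9 = -1.86 * (-0.99)^9 ≈ -1.86 * -0.9135 ≈ 1.7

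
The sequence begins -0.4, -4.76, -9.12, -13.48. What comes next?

Differences: -4.76 - -0.4 = -4.36
This is an arithmetic sequence with common difference d = -4.36.
Next term = -13.48 + -4.36 = -17.84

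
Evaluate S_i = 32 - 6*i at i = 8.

S_8 = 32 + -6*8 = 32 + -48 = -16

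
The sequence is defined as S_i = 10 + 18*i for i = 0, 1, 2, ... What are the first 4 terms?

This is an arithmetic sequence.
i=0: S_0 = 10 + 18*0 = 10
i=1: S_1 = 10 + 18*1 = 28
i=2: S_2 = 10 + 18*2 = 46
i=3: S_3 = 10 + 18*3 = 64
The first 4 terms are: [10, 28, 46, 64]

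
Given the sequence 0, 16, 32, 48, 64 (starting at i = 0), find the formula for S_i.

Check differences: 16 - 0 = 16
32 - 16 = 16
Common difference d = 16.
First term a = 0.
Formula: S_i = 0 + 16*i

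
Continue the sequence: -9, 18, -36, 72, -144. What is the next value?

Ratios: 18 / -9 = -2.0
This is a geometric sequence with common ratio r = -2.
Next term = -144 * -2 = 288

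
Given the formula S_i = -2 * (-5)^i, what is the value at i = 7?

S_7 = -2 * (-5)^7 = -2 * -78125 = 156250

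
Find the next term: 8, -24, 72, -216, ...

Ratios: -24 / 8 = -3.0
This is a geometric sequence with common ratio r = -3.
Next term = -216 * -3 = 648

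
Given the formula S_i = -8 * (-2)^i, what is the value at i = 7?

S_7 = -8 * (-2)^7 = -8 * -128 = 1024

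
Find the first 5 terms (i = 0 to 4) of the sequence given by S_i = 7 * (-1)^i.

This is a geometric sequence.
i=0: S_0 = 7 * (-1)^0 = 7
i=1: S_1 = 7 * (-1)^1 = -7
i=2: S_2 = 7 * (-1)^2 = 7
i=3: S_3 = 7 * (-1)^3 = -7
i=4: S_4 = 7 * (-1)^4 = 7
The first 5 terms are: [7, -7, 7, -7, 7]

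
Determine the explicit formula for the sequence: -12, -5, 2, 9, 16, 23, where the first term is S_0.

Check differences: -5 - -12 = 7
2 - -5 = 7
Common difference d = 7.
First term a = -12.
Formula: S_i = -12 + 7*i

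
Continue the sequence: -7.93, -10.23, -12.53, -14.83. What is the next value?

Differences: -10.23 - -7.93 = -2.3
This is an arithmetic sequence with common difference d = -2.3.
Next term = -14.83 + -2.3 = -17.13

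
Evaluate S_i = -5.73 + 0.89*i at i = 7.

S_7 = -5.73 + 0.89*7 = -5.73 + 6.23 = 0.5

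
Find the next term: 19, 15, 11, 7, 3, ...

Differences: 15 - 19 = -4
This is an arithmetic sequence with common difference d = -4.
Next term = 3 + -4 = -1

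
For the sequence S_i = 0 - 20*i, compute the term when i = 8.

S_8 = 0 + -20*8 = 0 + -160 = -160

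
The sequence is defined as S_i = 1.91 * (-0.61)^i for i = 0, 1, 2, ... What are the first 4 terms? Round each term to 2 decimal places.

This is a geometric sequence.
i=0: S_0 = 1.91 * (-0.61)^0 = 1.91
i=1: S_1 = 1.91 * (-0.61)^1 ≈ -1.17
i=2: S_2 = 1.91 * (-0.61)^2 ≈ 0.71
i=3: S_3 = 1.91 * (-0.61)^3 ≈ -0.43
The first 4 terms are: [1.91, -1.17, 0.71, -0.43]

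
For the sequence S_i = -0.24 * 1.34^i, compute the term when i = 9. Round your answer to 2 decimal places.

S_9 = -0.24 * 1.34^9 ≈ -0.24 * 13.9297 ≈ -3.34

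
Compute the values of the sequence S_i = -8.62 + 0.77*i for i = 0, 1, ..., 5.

This is an arithmetic sequence.
i=0: S_0 = -8.62 + 0.77*0 = -8.62
i=1: S_1 = -8.62 + 0.77*1 = -7.85
i=2: S_2 = -8.62 + 0.77*2 = -7.08
i=3: S_3 = -8.62 + 0.77*3 = -6.31
i=4: S_4 = -8.62 + 0.77*4 = -5.54
i=5: S_5 = -8.62 + 0.77*5 = -4.77
The first 6 terms are: [-8.62, -7.85, -7.08, -6.31, -5.54, -4.77]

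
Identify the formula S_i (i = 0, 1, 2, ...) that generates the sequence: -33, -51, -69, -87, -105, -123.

Check differences: -51 - -33 = -18
-69 - -51 = -18
Common difference d = -18.
First term a = -33.
Formula: S_i = -33 - 18*i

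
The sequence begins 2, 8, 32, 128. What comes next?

Ratios: 8 / 2 = 4.0
This is a geometric sequence with common ratio r = 4.
Next term = 128 * 4 = 512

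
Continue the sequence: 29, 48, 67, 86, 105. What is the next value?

Differences: 48 - 29 = 19
This is an arithmetic sequence with common difference d = 19.
Next term = 105 + 19 = 124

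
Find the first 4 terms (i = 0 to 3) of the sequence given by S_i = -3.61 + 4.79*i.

This is an arithmetic sequence.
i=0: S_0 = -3.61 + 4.79*0 = -3.61
i=1: S_1 = -3.61 + 4.79*1 = 1.18
i=2: S_2 = -3.61 + 4.79*2 = 5.97
i=3: S_3 = -3.61 + 4.79*3 = 10.76
The first 4 terms are: [-3.61, 1.18, 5.97, 10.76]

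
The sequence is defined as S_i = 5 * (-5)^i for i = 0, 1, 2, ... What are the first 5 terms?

This is a geometric sequence.
i=0: S_0 = 5 * (-5)^0 = 5
i=1: S_1 = 5 * (-5)^1 = -25
i=2: S_2 = 5 * (-5)^2 = 125
i=3: S_3 = 5 * (-5)^3 = -625
i=4: S_4 = 5 * (-5)^4 = 3125
The first 5 terms are: [5, -25, 125, -625, 3125]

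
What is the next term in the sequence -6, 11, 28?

Differences: 11 - -6 = 17
This is an arithmetic sequence with common difference d = 17.
Next term = 28 + 17 = 45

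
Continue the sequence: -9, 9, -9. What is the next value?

Ratios: 9 / -9 = -1.0
This is a geometric sequence with common ratio r = -1.
Next term = -9 * -1 = 9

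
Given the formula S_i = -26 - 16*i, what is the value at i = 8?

S_8 = -26 + -16*8 = -26 + -128 = -154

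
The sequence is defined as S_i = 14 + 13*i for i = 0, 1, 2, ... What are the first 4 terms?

This is an arithmetic sequence.
i=0: S_0 = 14 + 13*0 = 14
i=1: S_1 = 14 + 13*1 = 27
i=2: S_2 = 14 + 13*2 = 40
i=3: S_3 = 14 + 13*3 = 53
The first 4 terms are: [14, 27, 40, 53]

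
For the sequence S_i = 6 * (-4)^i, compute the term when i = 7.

S_7 = 6 * (-4)^7 = 6 * -16384 = -98304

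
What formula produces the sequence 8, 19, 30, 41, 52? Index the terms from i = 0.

Check differences: 19 - 8 = 11
30 - 19 = 11
Common difference d = 11.
First term a = 8.
Formula: S_i = 8 + 11*i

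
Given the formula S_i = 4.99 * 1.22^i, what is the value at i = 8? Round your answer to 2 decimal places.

S_8 = 4.99 * 1.22^8 ≈ 4.99 * 4.9077 ≈ 24.49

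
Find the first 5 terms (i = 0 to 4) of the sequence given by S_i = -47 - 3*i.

This is an arithmetic sequence.
i=0: S_0 = -47 + -3*0 = -47
i=1: S_1 = -47 + -3*1 = -50
i=2: S_2 = -47 + -3*2 = -53
i=3: S_3 = -47 + -3*3 = -56
i=4: S_4 = -47 + -3*4 = -59
The first 5 terms are: [-47, -50, -53, -56, -59]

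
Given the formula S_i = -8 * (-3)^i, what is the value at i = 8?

S_8 = -8 * (-3)^8 = -8 * 6561 = -52488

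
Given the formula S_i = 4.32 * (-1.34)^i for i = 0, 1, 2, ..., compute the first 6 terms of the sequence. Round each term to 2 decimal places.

This is a geometric sequence.
i=0: S_0 = 4.32 * (-1.34)^0 = 4.32
i=1: S_1 = 4.32 * (-1.34)^1 ≈ -5.79
i=2: S_2 = 4.32 * (-1.34)^2 ≈ 7.76
i=3: S_3 = 4.32 * (-1.34)^3 ≈ -10.39
i=4: S_4 = 4.32 * (-1.34)^4 ≈ 13.93
i=5: S_5 = 4.32 * (-1.34)^5 ≈ -18.66
The first 6 terms are: [4.32, -5.79, 7.76, -10.39, 13.93, -18.66]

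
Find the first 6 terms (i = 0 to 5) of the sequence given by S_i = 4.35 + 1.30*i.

This is an arithmetic sequence.
i=0: S_0 = 4.35 + 1.3*0 = 4.35
i=1: S_1 = 4.35 + 1.3*1 = 5.65
i=2: S_2 = 4.35 + 1.3*2 = 6.95
i=3: S_3 = 4.35 + 1.3*3 = 8.25
i=4: S_4 = 4.35 + 1.3*4 = 9.55
i=5: S_5 = 4.35 + 1.3*5 = 10.85
The first 6 terms are: [4.35, 5.65, 6.95, 8.25, 9.55, 10.85]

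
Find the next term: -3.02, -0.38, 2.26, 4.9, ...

Differences: -0.38 - -3.02 = 2.64
This is an arithmetic sequence with common difference d = 2.64.
Next term = 4.9 + 2.64 = 7.54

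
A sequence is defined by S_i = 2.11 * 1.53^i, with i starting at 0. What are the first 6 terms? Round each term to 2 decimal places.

This is a geometric sequence.
i=0: S_0 = 2.11 * 1.53^0 = 2.11
i=1: S_1 = 2.11 * 1.53^1 ≈ 3.23
i=2: S_2 = 2.11 * 1.53^2 ≈ 4.94
i=3: S_3 = 2.11 * 1.53^3 ≈ 7.56
i=4: S_4 = 2.11 * 1.53^4 ≈ 11.56
i=5: S_5 = 2.11 * 1.53^5 ≈ 17.69
The first 6 terms are: [2.11, 3.23, 4.94, 7.56, 11.56, 17.69]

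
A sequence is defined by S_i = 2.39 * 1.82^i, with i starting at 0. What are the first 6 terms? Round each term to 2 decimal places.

This is a geometric sequence.
i=0: S_0 = 2.39 * 1.82^0 = 2.39
i=1: S_1 = 2.39 * 1.82^1 ≈ 4.35
i=2: S_2 = 2.39 * 1.82^2 ≈ 7.92
i=3: S_3 = 2.39 * 1.82^3 ≈ 14.41
i=4: S_4 = 2.39 * 1.82^4 ≈ 26.22
i=5: S_5 = 2.39 * 1.82^5 ≈ 47.73
The first 6 terms are: [2.39, 4.35, 7.92, 14.41, 26.22, 47.73]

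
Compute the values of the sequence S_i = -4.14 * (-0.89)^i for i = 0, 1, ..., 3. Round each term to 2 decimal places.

This is a geometric sequence.
i=0: S_0 = -4.14 * (-0.89)^0 = -4.14
i=1: S_1 = -4.14 * (-0.89)^1 ≈ 3.68
i=2: S_2 = -4.14 * (-0.89)^2 ≈ -3.28
i=3: S_3 = -4.14 * (-0.89)^3 ≈ 2.92
The first 4 terms are: [-4.14, 3.68, -3.28, 2.92]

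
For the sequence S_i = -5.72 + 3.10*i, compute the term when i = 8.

S_8 = -5.72 + 3.1*8 = -5.72 + 24.8 = 19.08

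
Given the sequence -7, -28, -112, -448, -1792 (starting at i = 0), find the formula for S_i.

Check ratios: -28 / -7 = 4.0
Common ratio r = 4.
First term a = -7.
Formula: S_i = -7 * 4^i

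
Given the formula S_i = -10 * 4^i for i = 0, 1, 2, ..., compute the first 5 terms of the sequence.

This is a geometric sequence.
i=0: S_0 = -10 * 4^0 = -10
i=1: S_1 = -10 * 4^1 = -40
i=2: S_2 = -10 * 4^2 = -160
i=3: S_3 = -10 * 4^3 = -640
i=4: S_4 = -10 * 4^4 = -2560
The first 5 terms are: [-10, -40, -160, -640, -2560]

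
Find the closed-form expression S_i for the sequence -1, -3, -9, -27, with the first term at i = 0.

Check ratios: -3 / -1 = 3.0
Common ratio r = 3.
First term a = -1.
Formula: S_i = -1 * 3^i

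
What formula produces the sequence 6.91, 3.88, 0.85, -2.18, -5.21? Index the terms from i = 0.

Check differences: 3.88 - 6.91 = -3.03
0.85 - 3.88 = -3.03
Common difference d = -3.03.
First term a = 6.91.
Formula: S_i = 6.91 - 3.03*i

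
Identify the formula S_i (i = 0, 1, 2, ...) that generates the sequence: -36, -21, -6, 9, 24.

Check differences: -21 - -36 = 15
-6 - -21 = 15
Common difference d = 15.
First term a = -36.
Formula: S_i = -36 + 15*i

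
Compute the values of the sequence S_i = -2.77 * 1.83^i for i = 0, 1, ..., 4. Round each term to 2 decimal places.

This is a geometric sequence.
i=0: S_0 = -2.77 * 1.83^0 = -2.77
i=1: S_1 = -2.77 * 1.83^1 ≈ -5.07
i=2: S_2 = -2.77 * 1.83^2 ≈ -9.28
i=3: S_3 = -2.77 * 1.83^3 ≈ -16.98
i=4: S_4 = -2.77 * 1.83^4 ≈ -31.07
The first 5 terms are: [-2.77, -5.07, -9.28, -16.98, -31.07]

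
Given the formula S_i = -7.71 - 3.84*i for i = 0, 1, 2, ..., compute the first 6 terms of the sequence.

This is an arithmetic sequence.
i=0: S_0 = -7.71 + -3.84*0 = -7.71
i=1: S_1 = -7.71 + -3.84*1 = -11.55
i=2: S_2 = -7.71 + -3.84*2 = -15.39
i=3: S_3 = -7.71 + -3.84*3 = -19.23
i=4: S_4 = -7.71 + -3.84*4 = -23.07
i=5: S_5 = -7.71 + -3.84*5 = -26.91
The first 6 terms are: [-7.71, -11.55, -15.39, -19.23, -23.07, -26.91]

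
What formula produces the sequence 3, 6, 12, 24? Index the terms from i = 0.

Check ratios: 6 / 3 = 2.0
Common ratio r = 2.
First term a = 3.
Formula: S_i = 3 * 2^i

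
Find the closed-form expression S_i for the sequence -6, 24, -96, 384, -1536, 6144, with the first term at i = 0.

Check ratios: 24 / -6 = -4.0
Common ratio r = -4.
First term a = -6.
Formula: S_i = -6 * (-4)^i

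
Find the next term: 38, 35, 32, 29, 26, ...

Differences: 35 - 38 = -3
This is an arithmetic sequence with common difference d = -3.
Next term = 26 + -3 = 23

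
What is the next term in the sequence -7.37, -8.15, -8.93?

Differences: -8.15 - -7.37 = -0.78
This is an arithmetic sequence with common difference d = -0.78.
Next term = -8.93 + -0.78 = -9.71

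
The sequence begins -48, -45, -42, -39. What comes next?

Differences: -45 - -48 = 3
This is an arithmetic sequence with common difference d = 3.
Next term = -39 + 3 = -36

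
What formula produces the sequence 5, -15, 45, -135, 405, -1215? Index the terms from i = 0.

Check ratios: -15 / 5 = -3.0
Common ratio r = -3.
First term a = 5.
Formula: S_i = 5 * (-3)^i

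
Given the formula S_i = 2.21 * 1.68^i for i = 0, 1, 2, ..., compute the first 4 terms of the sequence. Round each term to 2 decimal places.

This is a geometric sequence.
i=0: S_0 = 2.21 * 1.68^0 = 2.21
i=1: S_1 = 2.21 * 1.68^1 ≈ 3.71
i=2: S_2 = 2.21 * 1.68^2 ≈ 6.24
i=3: S_3 = 2.21 * 1.68^3 ≈ 10.48
The first 4 terms are: [2.21, 3.71, 6.24, 10.48]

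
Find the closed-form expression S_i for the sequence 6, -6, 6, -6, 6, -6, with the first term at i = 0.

Check ratios: -6 / 6 = -1.0
Common ratio r = -1.
First term a = 6.
Formula: S_i = 6 * (-1)^i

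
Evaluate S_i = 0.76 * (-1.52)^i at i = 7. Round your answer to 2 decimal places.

S_7 = 0.76 * (-1.52)^7 ≈ 0.76 * -18.7458 ≈ -14.25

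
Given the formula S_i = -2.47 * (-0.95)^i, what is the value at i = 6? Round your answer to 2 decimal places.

S_6 = -2.47 * (-0.95)^6 ≈ -2.47 * 0.7351 ≈ -1.82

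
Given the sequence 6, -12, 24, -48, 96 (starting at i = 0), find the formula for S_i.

Check ratios: -12 / 6 = -2.0
Common ratio r = -2.
First term a = 6.
Formula: S_i = 6 * (-2)^i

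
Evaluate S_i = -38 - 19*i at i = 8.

S_8 = -38 + -19*8 = -38 + -152 = -190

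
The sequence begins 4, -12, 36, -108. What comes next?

Ratios: -12 / 4 = -3.0
This is a geometric sequence with common ratio r = -3.
Next term = -108 * -3 = 324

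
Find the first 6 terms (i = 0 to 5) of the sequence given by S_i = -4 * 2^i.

This is a geometric sequence.
i=0: S_0 = -4 * 2^0 = -4
i=1: S_1 = -4 * 2^1 = -8
i=2: S_2 = -4 * 2^2 = -16
i=3: S_3 = -4 * 2^3 = -32
i=4: S_4 = -4 * 2^4 = -64
i=5: S_5 = -4 * 2^5 = -128
The first 6 terms are: [-4, -8, -16, -32, -64, -128]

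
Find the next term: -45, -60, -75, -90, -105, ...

Differences: -60 - -45 = -15
This is an arithmetic sequence with common difference d = -15.
Next term = -105 + -15 = -120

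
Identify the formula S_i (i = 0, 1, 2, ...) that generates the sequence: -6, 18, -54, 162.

Check ratios: 18 / -6 = -3.0
Common ratio r = -3.
First term a = -6.
Formula: S_i = -6 * (-3)^i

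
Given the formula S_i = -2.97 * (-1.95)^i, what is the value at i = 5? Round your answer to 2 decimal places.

S_5 = -2.97 * (-1.95)^5 ≈ -2.97 * -28.1951 ≈ 83.74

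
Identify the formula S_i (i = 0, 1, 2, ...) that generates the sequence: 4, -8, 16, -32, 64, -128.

Check ratios: -8 / 4 = -2.0
Common ratio r = -2.
First term a = 4.
Formula: S_i = 4 * (-2)^i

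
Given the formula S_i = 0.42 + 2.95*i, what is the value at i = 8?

S_8 = 0.42 + 2.95*8 = 0.42 + 23.6 = 24.02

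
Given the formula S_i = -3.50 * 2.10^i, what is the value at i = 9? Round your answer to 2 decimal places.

S_9 = -3.5 * 2.1^9 ≈ -3.5 * 794.28 = -2779.98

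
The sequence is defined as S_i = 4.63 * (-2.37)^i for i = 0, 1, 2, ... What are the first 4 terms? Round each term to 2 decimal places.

This is a geometric sequence.
i=0: S_0 = 4.63 * (-2.37)^0 = 4.63
i=1: S_1 = 4.63 * (-2.37)^1 ≈ -10.97
i=2: S_2 = 4.63 * (-2.37)^2 ≈ 26.01
i=3: S_3 = 4.63 * (-2.37)^3 ≈ -61.63
The first 4 terms are: [4.63, -10.97, 26.01, -61.63]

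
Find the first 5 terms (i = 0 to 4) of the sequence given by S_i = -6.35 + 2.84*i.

This is an arithmetic sequence.
i=0: S_0 = -6.35 + 2.84*0 = -6.35
i=1: S_1 = -6.35 + 2.84*1 = -3.51
i=2: S_2 = -6.35 + 2.84*2 = -0.67
i=3: S_3 = -6.35 + 2.84*3 = 2.17
i=4: S_4 = -6.35 + 2.84*4 = 5.01
The first 5 terms are: [-6.35, -3.51, -0.67, 2.17, 5.01]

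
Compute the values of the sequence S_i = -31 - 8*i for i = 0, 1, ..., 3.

This is an arithmetic sequence.
i=0: S_0 = -31 + -8*0 = -31
i=1: S_1 = -31 + -8*1 = -39
i=2: S_2 = -31 + -8*2 = -47
i=3: S_3 = -31 + -8*3 = -55
The first 4 terms are: [-31, -39, -47, -55]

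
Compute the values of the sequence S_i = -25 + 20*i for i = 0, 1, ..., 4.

This is an arithmetic sequence.
i=0: S_0 = -25 + 20*0 = -25
i=1: S_1 = -25 + 20*1 = -5
i=2: S_2 = -25 + 20*2 = 15
i=3: S_3 = -25 + 20*3 = 35
i=4: S_4 = -25 + 20*4 = 55
The first 5 terms are: [-25, -5, 15, 35, 55]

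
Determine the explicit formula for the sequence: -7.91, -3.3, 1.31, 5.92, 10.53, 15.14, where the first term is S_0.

Check differences: -3.3 - -7.91 = 4.61
1.31 - -3.3 = 4.61
Common difference d = 4.61.
First term a = -7.91.
Formula: S_i = -7.91 + 4.61*i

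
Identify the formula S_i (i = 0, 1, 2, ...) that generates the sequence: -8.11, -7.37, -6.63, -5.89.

Check differences: -7.37 - -8.11 = 0.74
-6.63 - -7.37 = 0.74
Common difference d = 0.74.
First term a = -8.11.
Formula: S_i = -8.11 + 0.74*i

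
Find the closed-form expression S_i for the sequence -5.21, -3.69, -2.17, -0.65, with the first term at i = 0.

Check differences: -3.69 - -5.21 = 1.52
-2.17 - -3.69 = 1.52
Common difference d = 1.52.
First term a = -5.21.
Formula: S_i = -5.21 + 1.52*i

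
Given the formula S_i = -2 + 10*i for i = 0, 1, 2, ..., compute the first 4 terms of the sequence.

This is an arithmetic sequence.
i=0: S_0 = -2 + 10*0 = -2
i=1: S_1 = -2 + 10*1 = 8
i=2: S_2 = -2 + 10*2 = 18
i=3: S_3 = -2 + 10*3 = 28
The first 4 terms are: [-2, 8, 18, 28]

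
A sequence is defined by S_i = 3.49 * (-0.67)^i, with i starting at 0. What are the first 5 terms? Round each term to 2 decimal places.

This is a geometric sequence.
i=0: S_0 = 3.49 * (-0.67)^0 = 3.49
i=1: S_1 = 3.49 * (-0.67)^1 ≈ -2.34
i=2: S_2 = 3.49 * (-0.67)^2 ≈ 1.57
i=3: S_3 = 3.49 * (-0.67)^3 ≈ -1.05
i=4: S_4 = 3.49 * (-0.67)^4 ≈ 0.7
The first 5 terms are: [3.49, -2.34, 1.57, -1.05, 0.7]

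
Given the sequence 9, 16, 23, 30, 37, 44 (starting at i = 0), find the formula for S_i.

Check differences: 16 - 9 = 7
23 - 16 = 7
Common difference d = 7.
First term a = 9.
Formula: S_i = 9 + 7*i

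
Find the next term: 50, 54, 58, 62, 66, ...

Differences: 54 - 50 = 4
This is an arithmetic sequence with common difference d = 4.
Next term = 66 + 4 = 70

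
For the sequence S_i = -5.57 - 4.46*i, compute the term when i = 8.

S_8 = -5.57 + -4.46*8 = -5.57 + -35.68 = -41.25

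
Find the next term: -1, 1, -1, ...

Ratios: 1 / -1 = -1.0
This is a geometric sequence with common ratio r = -1.
Next term = -1 * -1 = 1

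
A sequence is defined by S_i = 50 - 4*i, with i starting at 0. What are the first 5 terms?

This is an arithmetic sequence.
i=0: S_0 = 50 + -4*0 = 50
i=1: S_1 = 50 + -4*1 = 46
i=2: S_2 = 50 + -4*2 = 42
i=3: S_3 = 50 + -4*3 = 38
i=4: S_4 = 50 + -4*4 = 34
The first 5 terms are: [50, 46, 42, 38, 34]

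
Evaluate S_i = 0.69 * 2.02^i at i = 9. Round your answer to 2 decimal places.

S_9 = 0.69 * 2.02^9 ≈ 0.69 * 559.9669 ≈ 386.38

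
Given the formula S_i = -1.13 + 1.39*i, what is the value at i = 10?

S_10 = -1.13 + 1.39*10 = -1.13 + 13.9 = 12.77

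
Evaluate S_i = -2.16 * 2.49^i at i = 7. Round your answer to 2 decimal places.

S_7 = -2.16 * 2.49^7 ≈ -2.16 * 593.4654 ≈ -1281.89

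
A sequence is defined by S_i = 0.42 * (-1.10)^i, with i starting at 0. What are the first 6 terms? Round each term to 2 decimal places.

This is a geometric sequence.
i=0: S_0 = 0.42 * (-1.1)^0 = 0.42
i=1: S_1 = 0.42 * (-1.1)^1 ≈ -0.46
i=2: S_2 = 0.42 * (-1.1)^2 ≈ 0.51
i=3: S_3 = 0.42 * (-1.1)^3 ≈ -0.56
i=4: S_4 = 0.42 * (-1.1)^4 ≈ 0.61
i=5: S_5 = 0.42 * (-1.1)^5 ≈ -0.68
The first 6 terms are: [0.42, -0.46, 0.51, -0.56, 0.61, -0.68]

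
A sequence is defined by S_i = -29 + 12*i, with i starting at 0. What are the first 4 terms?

This is an arithmetic sequence.
i=0: S_0 = -29 + 12*0 = -29
i=1: S_1 = -29 + 12*1 = -17
i=2: S_2 = -29 + 12*2 = -5
i=3: S_3 = -29 + 12*3 = 7
The first 4 terms are: [-29, -17, -5, 7]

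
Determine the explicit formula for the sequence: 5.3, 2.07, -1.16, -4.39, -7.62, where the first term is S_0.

Check differences: 2.07 - 5.3 = -3.23
-1.16 - 2.07 = -3.23
Common difference d = -3.23.
First term a = 5.3.
Formula: S_i = 5.30 - 3.23*i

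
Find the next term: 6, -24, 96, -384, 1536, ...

Ratios: -24 / 6 = -4.0
This is a geometric sequence with common ratio r = -4.
Next term = 1536 * -4 = -6144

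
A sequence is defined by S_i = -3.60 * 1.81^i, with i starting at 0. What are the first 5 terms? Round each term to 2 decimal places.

This is a geometric sequence.
i=0: S_0 = -3.6 * 1.81^0 = -3.6
i=1: S_1 = -3.6 * 1.81^1 ≈ -6.52
i=2: S_2 = -3.6 * 1.81^2 ≈ -11.79
i=3: S_3 = -3.6 * 1.81^3 ≈ -21.35
i=4: S_4 = -3.6 * 1.81^4 ≈ -38.64
The first 5 terms are: [-3.6, -6.52, -11.79, -21.35, -38.64]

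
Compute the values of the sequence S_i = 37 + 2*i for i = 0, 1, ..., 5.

This is an arithmetic sequence.
i=0: S_0 = 37 + 2*0 = 37
i=1: S_1 = 37 + 2*1 = 39
i=2: S_2 = 37 + 2*2 = 41
i=3: S_3 = 37 + 2*3 = 43
i=4: S_4 = 37 + 2*4 = 45
i=5: S_5 = 37 + 2*5 = 47
The first 6 terms are: [37, 39, 41, 43, 45, 47]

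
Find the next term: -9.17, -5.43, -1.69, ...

Differences: -5.43 - -9.17 = 3.74
This is an arithmetic sequence with common difference d = 3.74.
Next term = -1.69 + 3.74 = 2.05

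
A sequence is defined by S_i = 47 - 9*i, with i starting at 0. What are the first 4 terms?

This is an arithmetic sequence.
i=0: S_0 = 47 + -9*0 = 47
i=1: S_1 = 47 + -9*1 = 38
i=2: S_2 = 47 + -9*2 = 29
i=3: S_3 = 47 + -9*3 = 20
The first 4 terms are: [47, 38, 29, 20]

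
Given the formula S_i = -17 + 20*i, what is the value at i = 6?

S_6 = -17 + 20*6 = -17 + 120 = 103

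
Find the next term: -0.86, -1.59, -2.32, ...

Differences: -1.59 - -0.86 = -0.73
This is an arithmetic sequence with common difference d = -0.73.
Next term = -2.32 + -0.73 = -3.05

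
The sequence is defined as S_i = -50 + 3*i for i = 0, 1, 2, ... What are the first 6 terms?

This is an arithmetic sequence.
i=0: S_0 = -50 + 3*0 = -50
i=1: S_1 = -50 + 3*1 = -47
i=2: S_2 = -50 + 3*2 = -44
i=3: S_3 = -50 + 3*3 = -41
i=4: S_4 = -50 + 3*4 = -38
i=5: S_5 = -50 + 3*5 = -35
The first 6 terms are: [-50, -47, -44, -41, -38, -35]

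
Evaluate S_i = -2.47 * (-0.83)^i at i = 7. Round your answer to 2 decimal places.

S_7 = -2.47 * (-0.83)^7 ≈ -2.47 * -0.2714 ≈ 0.67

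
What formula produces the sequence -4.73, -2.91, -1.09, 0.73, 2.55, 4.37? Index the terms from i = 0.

Check differences: -2.91 - -4.73 = 1.82
-1.09 - -2.91 = 1.82
Common difference d = 1.82.
First term a = -4.73.
Formula: S_i = -4.73 + 1.82*i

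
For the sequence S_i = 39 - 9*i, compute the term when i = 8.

S_8 = 39 + -9*8 = 39 + -72 = -33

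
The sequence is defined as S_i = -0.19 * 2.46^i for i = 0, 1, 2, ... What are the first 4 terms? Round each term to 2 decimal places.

This is a geometric sequence.
i=0: S_0 = -0.19 * 2.46^0 = -0.19
i=1: S_1 = -0.19 * 2.46^1 ≈ -0.47
i=2: S_2 = -0.19 * 2.46^2 ≈ -1.15
i=3: S_3 = -0.19 * 2.46^3 ≈ -2.83
The first 4 terms are: [-0.19, -0.47, -1.15, -2.83]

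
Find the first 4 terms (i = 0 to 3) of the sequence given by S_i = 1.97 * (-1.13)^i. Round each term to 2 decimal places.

This is a geometric sequence.
i=0: S_0 = 1.97 * (-1.13)^0 = 1.97
i=1: S_1 = 1.97 * (-1.13)^1 ≈ -2.23
i=2: S_2 = 1.97 * (-1.13)^2 ≈ 2.52
i=3: S_3 = 1.97 * (-1.13)^3 ≈ -2.84
The first 4 terms are: [1.97, -2.23, 2.52, -2.84]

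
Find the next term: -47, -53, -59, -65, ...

Differences: -53 - -47 = -6
This is an arithmetic sequence with common difference d = -6.
Next term = -65 + -6 = -71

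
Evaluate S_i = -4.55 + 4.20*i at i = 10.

S_10 = -4.55 + 4.2*10 = -4.55 + 42.0 = 37.45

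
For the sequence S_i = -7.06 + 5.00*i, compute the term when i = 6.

S_6 = -7.06 + 5.0*6 = -7.06 + 30.0 = 22.94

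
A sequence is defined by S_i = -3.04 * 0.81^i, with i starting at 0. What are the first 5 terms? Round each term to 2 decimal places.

This is a geometric sequence.
i=0: S_0 = -3.04 * 0.81^0 = -3.04
i=1: S_1 = -3.04 * 0.81^1 ≈ -2.46
i=2: S_2 = -3.04 * 0.81^2 ≈ -1.99
i=3: S_3 = -3.04 * 0.81^3 ≈ -1.62
i=4: S_4 = -3.04 * 0.81^4 ≈ -1.31
The first 5 terms are: [-3.04, -2.46, -1.99, -1.62, -1.31]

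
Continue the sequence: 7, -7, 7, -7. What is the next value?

Ratios: -7 / 7 = -1.0
This is a geometric sequence with common ratio r = -1.
Next term = -7 * -1 = 7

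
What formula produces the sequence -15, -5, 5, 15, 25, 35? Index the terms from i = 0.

Check differences: -5 - -15 = 10
5 - -5 = 10
Common difference d = 10.
First term a = -15.
Formula: S_i = -15 + 10*i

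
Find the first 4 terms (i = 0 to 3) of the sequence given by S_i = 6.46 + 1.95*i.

This is an arithmetic sequence.
i=0: S_0 = 6.46 + 1.95*0 = 6.46
i=1: S_1 = 6.46 + 1.95*1 = 8.41
i=2: S_2 = 6.46 + 1.95*2 = 10.36
i=3: S_3 = 6.46 + 1.95*3 = 12.31
The first 4 terms are: [6.46, 8.41, 10.36, 12.31]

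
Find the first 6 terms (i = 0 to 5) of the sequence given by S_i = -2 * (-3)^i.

This is a geometric sequence.
i=0: S_0 = -2 * (-3)^0 = -2
i=1: S_1 = -2 * (-3)^1 = 6
i=2: S_2 = -2 * (-3)^2 = -18
i=3: S_3 = -2 * (-3)^3 = 54
i=4: S_4 = -2 * (-3)^4 = -162
i=5: S_5 = -2 * (-3)^5 = 486
The first 6 terms are: [-2, 6, -18, 54, -162, 486]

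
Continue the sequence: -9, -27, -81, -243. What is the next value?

Ratios: -27 / -9 = 3.0
This is a geometric sequence with common ratio r = 3.
Next term = -243 * 3 = -729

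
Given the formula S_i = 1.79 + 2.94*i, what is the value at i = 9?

S_9 = 1.79 + 2.94*9 = 1.79 + 26.46 = 28.25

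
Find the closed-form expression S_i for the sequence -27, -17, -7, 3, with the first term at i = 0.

Check differences: -17 - -27 = 10
-7 - -17 = 10
Common difference d = 10.
First term a = -27.
Formula: S_i = -27 + 10*i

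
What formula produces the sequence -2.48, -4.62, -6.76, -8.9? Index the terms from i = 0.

Check differences: -4.62 - -2.48 = -2.14
-6.76 - -4.62 = -2.14
Common difference d = -2.14.
First term a = -2.48.
Formula: S_i = -2.48 - 2.14*i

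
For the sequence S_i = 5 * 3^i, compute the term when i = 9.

S_9 = 5 * 3^9 = 5 * 19683 = 98415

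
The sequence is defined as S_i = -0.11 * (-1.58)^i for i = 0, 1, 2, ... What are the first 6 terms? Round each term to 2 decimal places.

This is a geometric sequence.
i=0: S_0 = -0.11 * (-1.58)^0 = -0.11
i=1: S_1 = -0.11 * (-1.58)^1 ≈ 0.17
i=2: S_2 = -0.11 * (-1.58)^2 ≈ -0.27
i=3: S_3 = -0.11 * (-1.58)^3 ≈ 0.43
i=4: S_4 = -0.11 * (-1.58)^4 ≈ -0.69
i=5: S_5 = -0.11 * (-1.58)^5 ≈ 1.08
The first 6 terms are: [-0.11, 0.17, -0.27, 0.43, -0.69, 1.08]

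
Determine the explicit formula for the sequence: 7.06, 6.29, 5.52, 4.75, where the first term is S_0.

Check differences: 6.29 - 7.06 = -0.77
5.52 - 6.29 = -0.77
Common difference d = -0.77.
First term a = 7.06.
Formula: S_i = 7.06 - 0.77*i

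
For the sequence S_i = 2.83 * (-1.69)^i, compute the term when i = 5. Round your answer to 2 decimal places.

S_5 = 2.83 * (-1.69)^5 ≈ 2.83 * -13.7858 ≈ -39.01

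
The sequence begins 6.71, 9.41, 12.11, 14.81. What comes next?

Differences: 9.41 - 6.71 = 2.7
This is an arithmetic sequence with common difference d = 2.7.
Next term = 14.81 + 2.7 = 17.51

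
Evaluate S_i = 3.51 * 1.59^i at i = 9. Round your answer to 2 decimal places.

S_9 = 3.51 * 1.59^9 ≈ 3.51 * 64.9492 ≈ 227.97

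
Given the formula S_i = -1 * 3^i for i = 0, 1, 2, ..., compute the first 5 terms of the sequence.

This is a geometric sequence.
i=0: S_0 = -1 * 3^0 = -1
i=1: S_1 = -1 * 3^1 = -3
i=2: S_2 = -1 * 3^2 = -9
i=3: S_3 = -1 * 3^3 = -27
i=4: S_4 = -1 * 3^4 = -81
The first 5 terms are: [-1, -3, -9, -27, -81]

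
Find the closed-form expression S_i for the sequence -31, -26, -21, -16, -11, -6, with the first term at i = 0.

Check differences: -26 - -31 = 5
-21 - -26 = 5
Common difference d = 5.
First term a = -31.
Formula: S_i = -31 + 5*i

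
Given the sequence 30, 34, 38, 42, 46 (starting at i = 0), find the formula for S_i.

Check differences: 34 - 30 = 4
38 - 34 = 4
Common difference d = 4.
First term a = 30.
Formula: S_i = 30 + 4*i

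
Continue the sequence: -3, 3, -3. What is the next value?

Ratios: 3 / -3 = -1.0
This is a geometric sequence with common ratio r = -1.
Next term = -3 * -1 = 3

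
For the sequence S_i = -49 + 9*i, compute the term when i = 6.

S_6 = -49 + 9*6 = -49 + 54 = 5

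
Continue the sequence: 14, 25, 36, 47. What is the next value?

Differences: 25 - 14 = 11
This is an arithmetic sequence with common difference d = 11.
Next term = 47 + 11 = 58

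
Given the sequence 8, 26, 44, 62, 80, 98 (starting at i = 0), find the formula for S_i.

Check differences: 26 - 8 = 18
44 - 26 = 18
Common difference d = 18.
First term a = 8.
Formula: S_i = 8 + 18*i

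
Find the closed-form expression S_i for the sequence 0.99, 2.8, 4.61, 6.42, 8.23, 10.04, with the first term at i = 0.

Check differences: 2.8 - 0.99 = 1.81
4.61 - 2.8 = 1.81
Common difference d = 1.81.
First term a = 0.99.
Formula: S_i = 0.99 + 1.81*i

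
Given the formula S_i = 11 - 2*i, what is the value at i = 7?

S_7 = 11 + -2*7 = 11 + -14 = -3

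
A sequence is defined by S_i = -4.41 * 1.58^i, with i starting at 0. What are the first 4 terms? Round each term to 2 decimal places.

This is a geometric sequence.
i=0: S_0 = -4.41 * 1.58^0 = -4.41
i=1: S_1 = -4.41 * 1.58^1 ≈ -6.97
i=2: S_2 = -4.41 * 1.58^2 ≈ -11.01
i=3: S_3 = -4.41 * 1.58^3 ≈ -17.39
The first 4 terms are: [-4.41, -6.97, -11.01, -17.39]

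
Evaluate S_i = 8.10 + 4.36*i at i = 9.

S_9 = 8.1 + 4.36*9 = 8.1 + 39.24 = 47.34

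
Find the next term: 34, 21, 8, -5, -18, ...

Differences: 21 - 34 = -13
This is an arithmetic sequence with common difference d = -13.
Next term = -18 + -13 = -31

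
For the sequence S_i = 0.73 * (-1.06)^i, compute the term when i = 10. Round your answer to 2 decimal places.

S_10 = 0.73 * (-1.06)^10 ≈ 0.73 * 1.7908 ≈ 1.31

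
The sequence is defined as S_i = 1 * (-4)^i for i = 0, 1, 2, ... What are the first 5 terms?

This is a geometric sequence.
i=0: S_0 = 1 * (-4)^0 = 1
i=1: S_1 = 1 * (-4)^1 = -4
i=2: S_2 = 1 * (-4)^2 = 16
i=3: S_3 = 1 * (-4)^3 = -64
i=4: S_4 = 1 * (-4)^4 = 256
The first 5 terms are: [1, -4, 16, -64, 256]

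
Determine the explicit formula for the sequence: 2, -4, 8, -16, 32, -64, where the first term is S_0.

Check ratios: -4 / 2 = -2.0
Common ratio r = -2.
First term a = 2.
Formula: S_i = 2 * (-2)^i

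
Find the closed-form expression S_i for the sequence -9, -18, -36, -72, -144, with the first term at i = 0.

Check ratios: -18 / -9 = 2.0
Common ratio r = 2.
First term a = -9.
Formula: S_i = -9 * 2^i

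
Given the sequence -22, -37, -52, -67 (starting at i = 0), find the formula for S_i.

Check differences: -37 - -22 = -15
-52 - -37 = -15
Common difference d = -15.
First term a = -22.
Formula: S_i = -22 - 15*i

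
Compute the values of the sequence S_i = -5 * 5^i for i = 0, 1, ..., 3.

This is a geometric sequence.
i=0: S_0 = -5 * 5^0 = -5
i=1: S_1 = -5 * 5^1 = -25
i=2: S_2 = -5 * 5^2 = -125
i=3: S_3 = -5 * 5^3 = -625
The first 4 terms are: [-5, -25, -125, -625]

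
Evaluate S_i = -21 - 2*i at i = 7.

S_7 = -21 + -2*7 = -21 + -14 = -35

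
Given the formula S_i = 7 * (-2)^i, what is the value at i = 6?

S_6 = 7 * (-2)^6 = 7 * 64 = 448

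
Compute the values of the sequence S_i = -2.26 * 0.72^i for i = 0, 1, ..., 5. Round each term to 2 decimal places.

This is a geometric sequence.
i=0: S_0 = -2.26 * 0.72^0 = -2.26
i=1: S_1 = -2.26 * 0.72^1 ≈ -1.63
i=2: S_2 = -2.26 * 0.72^2 ≈ -1.17
i=3: S_3 = -2.26 * 0.72^3 ≈ -0.84
i=4: S_4 = -2.26 * 0.72^4 ≈ -0.61
i=5: S_5 = -2.26 * 0.72^5 ≈ -0.44
The first 6 terms are: [-2.26, -1.63, -1.17, -0.84, -0.61, -0.44]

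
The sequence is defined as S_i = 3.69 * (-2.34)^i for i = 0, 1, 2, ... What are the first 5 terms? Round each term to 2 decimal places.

This is a geometric sequence.
i=0: S_0 = 3.69 * (-2.34)^0 = 3.69
i=1: S_1 = 3.69 * (-2.34)^1 ≈ -8.63
i=2: S_2 = 3.69 * (-2.34)^2 ≈ 20.2
i=3: S_3 = 3.69 * (-2.34)^3 ≈ -47.28
i=4: S_4 = 3.69 * (-2.34)^4 ≈ 110.63
The first 5 terms are: [3.69, -8.63, 20.2, -47.28, 110.63]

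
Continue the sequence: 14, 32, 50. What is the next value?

Differences: 32 - 14 = 18
This is an arithmetic sequence with common difference d = 18.
Next term = 50 + 18 = 68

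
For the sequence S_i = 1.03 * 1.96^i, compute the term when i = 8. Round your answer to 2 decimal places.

S_8 = 1.03 * 1.96^8 ≈ 1.03 * 217.7953 ≈ 224.33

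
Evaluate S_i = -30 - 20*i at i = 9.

S_9 = -30 + -20*9 = -30 + -180 = -210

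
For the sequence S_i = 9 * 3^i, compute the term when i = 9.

S_9 = 9 * 3^9 = 9 * 19683 = 177147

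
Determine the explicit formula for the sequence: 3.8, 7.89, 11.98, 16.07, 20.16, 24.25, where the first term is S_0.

Check differences: 7.89 - 3.8 = 4.09
11.98 - 7.89 = 4.09
Common difference d = 4.09.
First term a = 3.8.
Formula: S_i = 3.80 + 4.09*i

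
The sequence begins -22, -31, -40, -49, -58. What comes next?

Differences: -31 - -22 = -9
This is an arithmetic sequence with common difference d = -9.
Next term = -58 + -9 = -67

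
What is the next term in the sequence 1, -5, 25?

Ratios: -5 / 1 = -5.0
This is a geometric sequence with common ratio r = -5.
Next term = 25 * -5 = -125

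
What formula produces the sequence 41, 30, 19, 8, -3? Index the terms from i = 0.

Check differences: 30 - 41 = -11
19 - 30 = -11
Common difference d = -11.
First term a = 41.
Formula: S_i = 41 - 11*i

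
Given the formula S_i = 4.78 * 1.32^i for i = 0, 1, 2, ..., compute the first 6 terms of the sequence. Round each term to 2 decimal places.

This is a geometric sequence.
i=0: S_0 = 4.78 * 1.32^0 = 4.78
i=1: S_1 = 4.78 * 1.32^1 ≈ 6.31
i=2: S_2 = 4.78 * 1.32^2 ≈ 8.33
i=3: S_3 = 4.78 * 1.32^3 ≈ 10.99
i=4: S_4 = 4.78 * 1.32^4 ≈ 14.51
i=5: S_5 = 4.78 * 1.32^5 ≈ 19.16
The first 6 terms are: [4.78, 6.31, 8.33, 10.99, 14.51, 19.16]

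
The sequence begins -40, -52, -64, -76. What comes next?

Differences: -52 - -40 = -12
This is an arithmetic sequence with common difference d = -12.
Next term = -76 + -12 = -88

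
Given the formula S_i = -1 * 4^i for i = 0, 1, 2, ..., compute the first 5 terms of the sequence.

This is a geometric sequence.
i=0: S_0 = -1 * 4^0 = -1
i=1: S_1 = -1 * 4^1 = -4
i=2: S_2 = -1 * 4^2 = -16
i=3: S_3 = -1 * 4^3 = -64
i=4: S_4 = -1 * 4^4 = -256
The first 5 terms are: [-1, -4, -16, -64, -256]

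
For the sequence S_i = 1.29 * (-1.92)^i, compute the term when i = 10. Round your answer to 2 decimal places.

S_10 = 1.29 * (-1.92)^10 ≈ 1.29 * 680.7886 ≈ 878.22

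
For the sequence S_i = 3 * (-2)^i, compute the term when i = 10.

S_10 = 3 * (-2)^10 = 3 * 1024 = 3072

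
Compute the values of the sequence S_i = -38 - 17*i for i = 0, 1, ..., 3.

This is an arithmetic sequence.
i=0: S_0 = -38 + -17*0 = -38
i=1: S_1 = -38 + -17*1 = -55
i=2: S_2 = -38 + -17*2 = -72
i=3: S_3 = -38 + -17*3 = -89
The first 4 terms are: [-38, -55, -72, -89]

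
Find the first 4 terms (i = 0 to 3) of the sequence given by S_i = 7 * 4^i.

This is a geometric sequence.
i=0: S_0 = 7 * 4^0 = 7
i=1: S_1 = 7 * 4^1 = 28
i=2: S_2 = 7 * 4^2 = 112
i=3: S_3 = 7 * 4^3 = 448
The first 4 terms are: [7, 28, 112, 448]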